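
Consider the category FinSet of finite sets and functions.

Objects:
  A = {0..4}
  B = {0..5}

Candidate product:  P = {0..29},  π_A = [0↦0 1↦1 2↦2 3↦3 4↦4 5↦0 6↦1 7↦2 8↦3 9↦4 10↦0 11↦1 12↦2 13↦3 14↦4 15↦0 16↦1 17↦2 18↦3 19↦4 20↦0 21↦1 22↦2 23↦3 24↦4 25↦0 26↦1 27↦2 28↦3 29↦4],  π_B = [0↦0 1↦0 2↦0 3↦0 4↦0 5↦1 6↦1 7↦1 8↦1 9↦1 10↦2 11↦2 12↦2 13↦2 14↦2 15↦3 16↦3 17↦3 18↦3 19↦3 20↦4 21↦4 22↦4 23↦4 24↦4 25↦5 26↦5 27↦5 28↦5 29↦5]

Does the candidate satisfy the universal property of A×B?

Answer: VALID PRODUCT

Derivation:
|A|·|B| = 5·6 = 30;  |P| = 30
Check the pairing map k ↦ (π_A(k), π_B(k)):
  0 ↦ (0,0)
  1 ↦ (1,0)
  2 ↦ (2,0)
  3 ↦ (3,0)
  4 ↦ (4,0)
  5 ↦ (0,1)
  6 ↦ (1,1)
  7 ↦ (2,1)
  8 ↦ (3,1)
  9 ↦ (4,1)
  10 ↦ (0,2)
  11 ↦ (1,2)
  12 ↦ (2,2)
  13 ↦ (3,2)
  14 ↦ (4,2)
  15 ↦ (0,3)
  16 ↦ (1,3)
  17 ↦ (2,3)
  18 ↦ (3,3)
  19 ↦ (4,3)
  20 ↦ (0,4)
  21 ↦ (1,4)
  22 ↦ (2,4)
  23 ↦ (3,4)
  24 ↦ (4,4)
  25 ↦ (0,5)
  26 ↦ (1,5)
  27 ↦ (2,5)
  28 ↦ (3,5)
  29 ↦ (4,5)
distinct pairs in image: 30 / 30 needed
  → bijection onto A×B; projections well-typed.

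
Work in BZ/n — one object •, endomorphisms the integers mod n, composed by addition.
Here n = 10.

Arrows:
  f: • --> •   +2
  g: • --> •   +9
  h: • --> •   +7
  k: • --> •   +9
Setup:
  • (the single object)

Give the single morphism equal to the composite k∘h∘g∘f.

  0 +2≡2 +9≡1 +7≡8 +9≡7  (mod 10)
⟦path⟧: +7

Answer: +7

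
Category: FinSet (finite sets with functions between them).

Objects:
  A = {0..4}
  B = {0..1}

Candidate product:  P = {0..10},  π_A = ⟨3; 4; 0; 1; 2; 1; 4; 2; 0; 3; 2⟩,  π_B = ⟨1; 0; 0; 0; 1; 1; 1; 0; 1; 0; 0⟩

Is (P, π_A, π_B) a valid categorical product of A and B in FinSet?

Answer: NOT A VALID PRODUCT — |P|=11 ≠ |A|·|B|=10

Trace:
|A|·|B| = 5·2 = 10;  |P| = 11
  → cardinalities differ; no bijection possible.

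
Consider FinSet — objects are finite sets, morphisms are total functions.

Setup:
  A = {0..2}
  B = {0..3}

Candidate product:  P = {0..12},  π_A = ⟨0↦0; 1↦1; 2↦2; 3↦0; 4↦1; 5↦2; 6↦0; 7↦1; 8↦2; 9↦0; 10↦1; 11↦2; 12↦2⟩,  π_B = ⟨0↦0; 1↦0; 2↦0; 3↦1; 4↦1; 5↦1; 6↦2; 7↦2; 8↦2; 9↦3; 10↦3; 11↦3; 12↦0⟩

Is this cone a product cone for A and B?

Answer: NOT A VALID PRODUCT — |P|=13 ≠ |A|·|B|=12

Trace:
|A|·|B| = 3·4 = 12;  |P| = 13
  → cardinalities differ; no bijection possible.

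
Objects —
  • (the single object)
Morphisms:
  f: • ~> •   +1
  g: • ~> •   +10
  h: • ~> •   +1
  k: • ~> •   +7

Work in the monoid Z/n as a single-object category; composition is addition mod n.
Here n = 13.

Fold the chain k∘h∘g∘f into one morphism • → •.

  0 +1≡1 +10≡11 +1≡12 +7≡6  (mod 13)
composite: +6

Answer: +6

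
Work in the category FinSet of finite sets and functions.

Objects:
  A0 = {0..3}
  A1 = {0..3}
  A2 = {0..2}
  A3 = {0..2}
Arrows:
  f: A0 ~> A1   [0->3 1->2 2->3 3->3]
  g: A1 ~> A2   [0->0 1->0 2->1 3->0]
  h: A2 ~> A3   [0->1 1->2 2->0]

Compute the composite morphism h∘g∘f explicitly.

  0 f~>3 g~>0 h~>1
  1 f~>2 g~>1 h~>2
  2 f~>3 g~>0 h~>1
  3 f~>3 g~>0 h~>1
⟦path⟧: [0->1 1->2 2->1 3->1]

Answer: [0->1 1->2 2->1 3->1]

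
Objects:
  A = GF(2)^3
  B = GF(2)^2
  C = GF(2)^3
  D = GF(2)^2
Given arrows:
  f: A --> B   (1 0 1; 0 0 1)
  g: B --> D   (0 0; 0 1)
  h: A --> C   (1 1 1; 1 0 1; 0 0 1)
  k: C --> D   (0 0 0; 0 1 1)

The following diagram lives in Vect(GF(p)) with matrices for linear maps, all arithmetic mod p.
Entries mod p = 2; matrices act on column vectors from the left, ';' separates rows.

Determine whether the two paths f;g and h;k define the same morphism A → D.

Answer: DOES NOT COMMUTE

Derivation:
Path 1 = f;g:
  e0=⟨1,0,0⟩ f-->⟨1,0⟩ g-->⟨0,0⟩
  e1=⟨0,1,0⟩ f-->⟨0,0⟩ g-->⟨0,0⟩
  e2=⟨0,0,1⟩ f-->⟨1,1⟩ g-->⟨0,1⟩
  result₁ = (0 0 0; 0 0 1)
Path 2 = h;k:
  e0=⟨1,0,0⟩ h-->⟨1,1,0⟩ k-->⟨0,1⟩
  e1=⟨0,1,0⟩ h-->⟨1,0,0⟩ k-->⟨0,0⟩
  e2=⟨0,0,1⟩ h-->⟨1,1,1⟩ k-->⟨0,0⟩
  result₂ = (0 0 0; 1 0 0)
Equal? distinct morphisms ✗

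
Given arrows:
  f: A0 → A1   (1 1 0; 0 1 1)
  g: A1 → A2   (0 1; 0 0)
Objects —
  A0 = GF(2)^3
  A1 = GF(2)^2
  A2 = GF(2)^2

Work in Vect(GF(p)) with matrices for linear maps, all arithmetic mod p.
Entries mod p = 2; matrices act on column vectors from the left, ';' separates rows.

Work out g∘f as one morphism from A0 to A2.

  e0=[1,0,0] f→[1,0] g→[0,0]
  e1=[0,1,0] f→[1,1] g→[1,0]
  e2=[0,0,1] f→[0,1] g→[1,0]
composite: (0 1 1; 0 0 0)

Answer: (0 1 1; 0 0 0)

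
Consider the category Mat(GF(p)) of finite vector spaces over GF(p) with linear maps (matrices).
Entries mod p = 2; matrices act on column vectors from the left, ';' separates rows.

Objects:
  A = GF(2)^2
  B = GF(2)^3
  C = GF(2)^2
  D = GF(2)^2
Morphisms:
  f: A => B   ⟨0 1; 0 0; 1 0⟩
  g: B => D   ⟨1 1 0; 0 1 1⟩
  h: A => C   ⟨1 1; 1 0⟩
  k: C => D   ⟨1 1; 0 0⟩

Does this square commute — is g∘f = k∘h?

Answer: DOES NOT COMMUTE

Work:
Path 1 = f;g:
  e0=[1,0] f=>[0,0,1] g=>[0,1]
  e1=[0,1] f=>[1,0,0] g=>[1,0]
  composite₁ = ⟨0 1; 1 0⟩
Path 2 = h;k:
  e0=[1,0] h=>[1,1] k=>[0,0]
  e1=[0,1] h=>[1,0] k=>[1,0]
  composite₂ = ⟨0 1; 0 0⟩
Equal? NO — does not commute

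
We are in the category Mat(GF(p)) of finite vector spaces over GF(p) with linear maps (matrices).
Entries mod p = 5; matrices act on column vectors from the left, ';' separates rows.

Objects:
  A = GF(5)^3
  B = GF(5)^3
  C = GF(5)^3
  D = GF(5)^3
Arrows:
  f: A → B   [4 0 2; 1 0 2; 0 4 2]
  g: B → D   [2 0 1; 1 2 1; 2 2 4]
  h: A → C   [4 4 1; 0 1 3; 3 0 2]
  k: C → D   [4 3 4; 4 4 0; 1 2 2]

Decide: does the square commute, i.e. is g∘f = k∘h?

Along f;g (path 1):
  e0=[1,0,0] f→[4,1,0] g→[3,1,0]
  e1=[0,1,0] f→[0,0,4] g→[4,4,1]
  e2=[0,0,1] f→[2,2,2] g→[1,3,1]
  composite₁ = [3 4 1; 1 4 3; 0 1 1]
Along h;k (path 2):
  e0=[1,0,0] h→[4,0,3] k→[3,1,0]
  e1=[0,1,0] h→[4,1,0] k→[4,0,1]
  e2=[0,0,1] h→[1,3,2] k→[1,1,1]
  composite₂ = [3 4 1; 1 0 1; 0 1 1]
Equal? distinct morphisms ✗

Answer: DOES NOT COMMUTE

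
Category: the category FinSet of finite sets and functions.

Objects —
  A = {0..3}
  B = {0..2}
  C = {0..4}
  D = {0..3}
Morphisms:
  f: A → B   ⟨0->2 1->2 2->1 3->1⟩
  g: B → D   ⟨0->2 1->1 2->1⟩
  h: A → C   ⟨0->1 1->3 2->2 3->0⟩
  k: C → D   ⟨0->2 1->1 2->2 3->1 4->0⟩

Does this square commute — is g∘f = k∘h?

Answer: DOES NOT COMMUTE

Work:
Path 1 = f;g:
  0 f→2 g→1
  1 f→2 g→1
  2 f→1 g→1
  3 f→1 g→1
  ⟦path⟧₁ = ⟨0->1 1->1 2->1 3->1⟩
Path 2 = h;k:
  0 h→1 k→1
  1 h→3 k→1
  2 h→2 k→2
  3 h→0 k→2
  ⟦path⟧₂ = ⟨0->1 1->1 2->2 3->2⟩
Equal? NO — does not commute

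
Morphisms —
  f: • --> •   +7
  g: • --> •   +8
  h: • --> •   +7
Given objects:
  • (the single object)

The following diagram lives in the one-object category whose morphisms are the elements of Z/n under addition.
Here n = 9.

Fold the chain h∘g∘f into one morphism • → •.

  0 +7≡7 +8≡6 +7≡4  (mod 9)
result: +4

Answer: +4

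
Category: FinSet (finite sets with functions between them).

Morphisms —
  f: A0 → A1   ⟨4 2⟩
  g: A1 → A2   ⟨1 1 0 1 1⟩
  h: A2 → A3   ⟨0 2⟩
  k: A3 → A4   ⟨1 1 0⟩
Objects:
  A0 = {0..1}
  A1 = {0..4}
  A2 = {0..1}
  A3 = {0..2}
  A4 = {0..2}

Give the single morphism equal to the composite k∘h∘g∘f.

  0 f→4 g→1 h→2 k→0
  1 f→2 g→0 h→0 k→1
⟦path⟧: ⟨0 1⟩

Answer: ⟨0 1⟩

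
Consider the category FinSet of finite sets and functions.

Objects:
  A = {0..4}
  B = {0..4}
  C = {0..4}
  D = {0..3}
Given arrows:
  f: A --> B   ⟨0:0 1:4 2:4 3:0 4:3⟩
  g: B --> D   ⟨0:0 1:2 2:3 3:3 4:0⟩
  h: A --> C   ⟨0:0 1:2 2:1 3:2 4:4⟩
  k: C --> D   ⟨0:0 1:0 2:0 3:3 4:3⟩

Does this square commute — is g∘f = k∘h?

1) trace f;g:
  0 f-->0 g-->0
  1 f-->4 g-->0
  2 f-->4 g-->0
  3 f-->0 g-->0
  4 f-->3 g-->3
  result₁ = ⟨0:0 1:0 2:0 3:0 4:3⟩
2) trace h;k:
  0 h-->0 k-->0
  1 h-->2 k-->0
  2 h-->1 k-->0
  3 h-->2 k-->0
  4 h-->4 k-->3
  result₂ = ⟨0:0 1:0 2:0 3:0 4:3⟩
Equal? same morphism ✓

Answer: COMMUTES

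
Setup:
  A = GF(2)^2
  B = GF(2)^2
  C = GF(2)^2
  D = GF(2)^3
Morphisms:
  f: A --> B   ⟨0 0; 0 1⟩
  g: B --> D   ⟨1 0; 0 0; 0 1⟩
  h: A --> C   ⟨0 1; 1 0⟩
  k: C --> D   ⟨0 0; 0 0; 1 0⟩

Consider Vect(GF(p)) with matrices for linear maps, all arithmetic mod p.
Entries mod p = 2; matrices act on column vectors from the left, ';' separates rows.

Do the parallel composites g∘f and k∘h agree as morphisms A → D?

Answer: COMMUTES

Trace:
Path 1 = f;g:
  e0=⟨1,0⟩ f-->⟨0,0⟩ g-->⟨0,0,0⟩
  e1=⟨0,1⟩ f-->⟨0,1⟩ g-->⟨0,0,1⟩
  result₁ = ⟨0 0; 0 0; 0 1⟩
Path 2 = h;k:
  e0=⟨1,0⟩ h-->⟨0,1⟩ k-->⟨0,0,0⟩
  e1=⟨0,1⟩ h-->⟨1,0⟩ k-->⟨0,0,1⟩
  result₂ = ⟨0 0; 0 0; 0 1⟩
Equal? YES — commutes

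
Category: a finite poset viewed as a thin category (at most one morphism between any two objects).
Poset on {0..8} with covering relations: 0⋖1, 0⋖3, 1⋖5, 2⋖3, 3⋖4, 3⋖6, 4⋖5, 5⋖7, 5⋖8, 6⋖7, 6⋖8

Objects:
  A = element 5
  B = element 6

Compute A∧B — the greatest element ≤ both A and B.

{x : x<=A ∧ x<=B} = {0,2,3}  (A=5, B=6)
  0 <= 3
  2 <= 3
  3 <= 3
glb = 3

Answer: A∧B = 3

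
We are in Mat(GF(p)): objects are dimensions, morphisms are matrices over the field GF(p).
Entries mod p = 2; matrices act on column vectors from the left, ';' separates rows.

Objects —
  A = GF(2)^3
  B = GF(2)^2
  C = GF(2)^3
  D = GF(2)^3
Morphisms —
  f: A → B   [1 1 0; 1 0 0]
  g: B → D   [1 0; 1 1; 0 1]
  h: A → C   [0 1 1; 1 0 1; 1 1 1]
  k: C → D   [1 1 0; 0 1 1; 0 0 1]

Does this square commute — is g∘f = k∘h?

Answer: DOES NOT COMMUTE

Derivation:
Along f;g (path 1):
  e0=[1,0,0] f→[1,1] g→[1,0,1]
  e1=[0,1,0] f→[1,0] g→[1,1,0]
  e2=[0,0,1] f→[0,0] g→[0,0,0]
  composite₁ = [1 1 0; 0 1 0; 1 0 0]
Along h;k (path 2):
  e0=[1,0,0] h→[0,1,1] k→[1,0,1]
  e1=[0,1,0] h→[1,0,1] k→[1,1,1]
  e2=[0,0,1] h→[1,1,1] k→[0,0,1]
  composite₂ = [1 1 0; 0 1 0; 1 1 1]
Equal? NO — does not commute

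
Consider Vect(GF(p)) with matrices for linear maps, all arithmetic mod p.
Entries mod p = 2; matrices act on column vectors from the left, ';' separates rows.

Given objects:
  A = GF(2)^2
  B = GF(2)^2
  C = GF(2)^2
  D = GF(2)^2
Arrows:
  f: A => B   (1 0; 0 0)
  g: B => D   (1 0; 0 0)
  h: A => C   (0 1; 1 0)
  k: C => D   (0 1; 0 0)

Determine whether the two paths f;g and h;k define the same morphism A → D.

Answer: COMMUTES

Trace:
1) trace f;g:
  e0=(1,0) f=>(1,0) g=>(1,0)
  e1=(0,1) f=>(0,0) g=>(0,0)
  ⟦path⟧₁ = (1 0; 0 0)
2) trace h;k:
  e0=(1,0) h=>(0,1) k=>(1,0)
  e1=(0,1) h=>(1,0) k=>(0,0)
  ⟦path⟧₂ = (1 0; 0 0)
Equal? same morphism ✓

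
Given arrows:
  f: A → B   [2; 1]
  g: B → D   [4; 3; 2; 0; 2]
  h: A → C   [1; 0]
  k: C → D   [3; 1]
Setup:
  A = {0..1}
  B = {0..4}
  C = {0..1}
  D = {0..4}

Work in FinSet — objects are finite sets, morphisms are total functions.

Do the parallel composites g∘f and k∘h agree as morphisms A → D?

Answer: DOES NOT COMMUTE

Work:
1) trace f;g:
  0 f→2 g→2
  1 f→1 g→3
  composite₁ = [2; 3]
2) trace h;k:
  0 h→1 k→1
  1 h→0 k→3
  composite₂ = [1; 3]
Equal? differ; not commutative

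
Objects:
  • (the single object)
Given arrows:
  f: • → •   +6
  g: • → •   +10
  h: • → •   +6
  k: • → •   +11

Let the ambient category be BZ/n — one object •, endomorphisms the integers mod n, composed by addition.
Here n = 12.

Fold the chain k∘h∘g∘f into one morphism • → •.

  0 +6≡6 +10≡4 +6≡10 +11≡9  (mod 12)
⟦path⟧: +9

Answer: +9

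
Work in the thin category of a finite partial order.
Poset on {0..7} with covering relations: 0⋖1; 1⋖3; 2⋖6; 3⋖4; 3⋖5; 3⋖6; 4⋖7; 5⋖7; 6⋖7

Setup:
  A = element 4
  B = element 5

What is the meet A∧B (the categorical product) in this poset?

Answer: A∧B = 3

Work:
Common predecessors of 4,5: {0,1,3}
  0 ⊑ 3
  1 ⊑ 3
  3 ⊑ 3
glb = 3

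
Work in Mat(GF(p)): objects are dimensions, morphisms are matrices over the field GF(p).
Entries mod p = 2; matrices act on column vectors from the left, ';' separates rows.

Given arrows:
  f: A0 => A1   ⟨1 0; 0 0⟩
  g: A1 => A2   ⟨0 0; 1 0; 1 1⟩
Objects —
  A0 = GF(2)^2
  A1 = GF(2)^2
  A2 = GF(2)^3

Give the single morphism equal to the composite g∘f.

Answer: ⟨0 0; 1 0; 1 0⟩

Derivation:
  e0=(1,0) f=>(1,0) g=>(0,1,1)
  e1=(0,1) f=>(0,0) g=>(0,0,0)
result: ⟨0 0; 1 0; 1 0⟩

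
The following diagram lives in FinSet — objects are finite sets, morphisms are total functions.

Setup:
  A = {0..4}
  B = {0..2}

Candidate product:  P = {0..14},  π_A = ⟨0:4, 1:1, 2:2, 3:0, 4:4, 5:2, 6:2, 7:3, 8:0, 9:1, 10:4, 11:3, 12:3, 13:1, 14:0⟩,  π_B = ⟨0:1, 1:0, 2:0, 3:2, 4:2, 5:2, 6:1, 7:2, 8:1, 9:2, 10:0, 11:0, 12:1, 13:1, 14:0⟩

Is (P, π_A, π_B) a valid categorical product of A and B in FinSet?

|A|·|B| = 5·3 = 15;  |P| = 15
Check the pairing map k ↦ (π_A(k), π_B(k)):
  0 : (4,1)
  1 : (1,0)
  2 : (2,0)
  3 : (0,2)
  4 : (4,2)
  5 : (2,2)
  6 : (2,1)
  7 : (3,2)
  8 : (0,1)
  9 : (1,2)
  10 : (4,0)
  11 : (3,0)
  12 : (3,1)
  13 : (1,1)
  14 : (0,0)
distinct pairs in image: 15 / 15 needed
  → bijection onto A×B; projections well-typed.

Answer: VALID PRODUCT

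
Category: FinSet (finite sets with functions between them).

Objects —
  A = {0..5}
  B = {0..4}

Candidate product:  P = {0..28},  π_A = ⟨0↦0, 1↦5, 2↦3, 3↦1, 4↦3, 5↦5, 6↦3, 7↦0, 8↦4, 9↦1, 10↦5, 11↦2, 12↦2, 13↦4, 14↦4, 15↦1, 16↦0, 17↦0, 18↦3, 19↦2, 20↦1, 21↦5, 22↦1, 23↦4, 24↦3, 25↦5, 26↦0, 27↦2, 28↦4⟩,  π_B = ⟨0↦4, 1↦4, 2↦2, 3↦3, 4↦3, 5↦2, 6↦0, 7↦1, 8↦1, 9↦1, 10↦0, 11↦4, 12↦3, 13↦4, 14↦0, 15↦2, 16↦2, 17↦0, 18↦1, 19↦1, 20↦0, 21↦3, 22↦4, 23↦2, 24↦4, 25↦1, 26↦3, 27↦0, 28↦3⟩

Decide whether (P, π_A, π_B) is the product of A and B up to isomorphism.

|A|·|B| = 6·5 = 30;  |P| = 29
  → cardinalities differ; no bijection possible.

Answer: NOT A VALID PRODUCT — |P|=29 ≠ |A|·|B|=30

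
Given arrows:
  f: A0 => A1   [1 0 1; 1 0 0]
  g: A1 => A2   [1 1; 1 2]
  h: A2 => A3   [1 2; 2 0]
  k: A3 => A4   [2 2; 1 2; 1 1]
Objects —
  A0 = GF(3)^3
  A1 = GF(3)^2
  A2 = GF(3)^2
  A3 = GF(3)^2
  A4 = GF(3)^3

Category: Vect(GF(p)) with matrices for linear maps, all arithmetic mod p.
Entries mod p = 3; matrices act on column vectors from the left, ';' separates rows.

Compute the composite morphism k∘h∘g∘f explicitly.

  e0=(1,0,0) f=>(1,1) g=>(2,0) h=>(2,1) k=>(0,1,0)
  e1=(0,1,0) f=>(0,0) g=>(0,0) h=>(0,0) k=>(0,0,0)
  e2=(0,0,1) f=>(1,0) g=>(1,1) h=>(0,2) k=>(1,1,2)
composite: [0 0 1; 1 0 1; 0 0 2]

Answer: [0 0 1; 1 0 1; 0 0 2]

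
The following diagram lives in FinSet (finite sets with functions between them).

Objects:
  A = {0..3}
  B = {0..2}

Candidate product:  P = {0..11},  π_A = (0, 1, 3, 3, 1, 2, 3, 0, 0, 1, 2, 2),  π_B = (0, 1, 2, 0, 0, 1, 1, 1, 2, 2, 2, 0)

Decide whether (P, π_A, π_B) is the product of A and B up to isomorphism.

Answer: VALID PRODUCT

Derivation:
|A|·|B| = 4·3 = 12;  |P| = 12
Check the pairing map k ↦ (π_A(k), π_B(k)):
  0 ↦ (0,0)
  1 ↦ (1,1)
  2 ↦ (3,2)
  3 ↦ (3,0)
  4 ↦ (1,0)
  5 ↦ (2,1)
  6 ↦ (3,1)
  7 ↦ (0,1)
  8 ↦ (0,2)
  9 ↦ (1,2)
  10 ↦ (2,2)
  11 ↦ (2,0)
distinct pairs in image: 12 / 12 needed
  → bijection onto A×B; projections well-typed.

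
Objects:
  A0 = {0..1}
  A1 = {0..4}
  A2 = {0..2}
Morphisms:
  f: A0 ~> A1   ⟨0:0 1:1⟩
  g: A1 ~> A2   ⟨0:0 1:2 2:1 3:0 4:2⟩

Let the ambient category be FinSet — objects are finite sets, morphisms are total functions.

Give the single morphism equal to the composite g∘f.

  0 f~>0 g~>0
  1 f~>1 g~>2
result: ⟨0:0 1:2⟩

Answer: ⟨0:0 1:2⟩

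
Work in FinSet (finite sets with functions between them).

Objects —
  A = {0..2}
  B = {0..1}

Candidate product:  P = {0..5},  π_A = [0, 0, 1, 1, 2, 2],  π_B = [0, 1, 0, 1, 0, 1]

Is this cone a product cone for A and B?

|A|·|B| = 3·2 = 6;  |P| = 6
Check the pairing map k ↦ (π_A(k), π_B(k)):
  0 : (0,0)
  1 : (0,1)
  2 : (1,0)
  3 : (1,1)
  4 : (2,0)
  5 : (2,1)
distinct pairs in image: 6 / 6 needed
  → bijection onto A×B; projections well-typed.

Answer: VALID PRODUCT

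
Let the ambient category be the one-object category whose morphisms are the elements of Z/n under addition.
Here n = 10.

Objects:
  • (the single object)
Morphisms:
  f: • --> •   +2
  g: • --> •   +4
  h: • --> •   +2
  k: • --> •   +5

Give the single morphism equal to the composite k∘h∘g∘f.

Answer: +3

Trace:
  0 +2≡2 +4≡6 +2≡8 +5≡3  (mod 10)
result: +3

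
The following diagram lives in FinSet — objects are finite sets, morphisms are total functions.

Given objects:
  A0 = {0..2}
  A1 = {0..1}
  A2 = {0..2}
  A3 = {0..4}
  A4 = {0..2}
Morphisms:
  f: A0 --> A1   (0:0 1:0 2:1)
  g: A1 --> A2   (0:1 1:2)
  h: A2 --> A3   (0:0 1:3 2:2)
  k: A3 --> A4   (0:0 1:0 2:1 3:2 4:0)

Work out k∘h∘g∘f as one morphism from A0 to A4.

Answer: (0:2 1:2 2:1)

Trace:
  0 f-->0 g-->1 h-->3 k-->2
  1 f-->0 g-->1 h-->3 k-->2
  2 f-->1 g-->2 h-->2 k-->1
⟦path⟧: (0:2 1:2 2:1)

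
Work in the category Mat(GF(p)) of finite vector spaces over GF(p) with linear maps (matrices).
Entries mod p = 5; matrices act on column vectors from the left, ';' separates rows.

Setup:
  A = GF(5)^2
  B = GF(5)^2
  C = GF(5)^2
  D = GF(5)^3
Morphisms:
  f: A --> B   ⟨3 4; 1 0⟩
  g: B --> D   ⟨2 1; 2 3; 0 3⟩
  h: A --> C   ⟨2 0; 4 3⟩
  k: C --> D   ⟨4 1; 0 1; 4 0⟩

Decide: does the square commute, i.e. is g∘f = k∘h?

Path 1 = f;g:
  e0=⟨1,0⟩ f-->⟨3,1⟩ g-->⟨2,4,3⟩
  e1=⟨0,1⟩ f-->⟨4,0⟩ g-->⟨3,3,0⟩
  ⟦path⟧₁ = ⟨2 3; 4 3; 3 0⟩
Path 2 = h;k:
  e0=⟨1,0⟩ h-->⟨2,4⟩ k-->⟨2,4,3⟩
  e1=⟨0,1⟩ h-->⟨0,3⟩ k-->⟨3,3,0⟩
  ⟦path⟧₂ = ⟨2 3; 4 3; 3 0⟩
Equal? YES — commutes

Answer: COMMUTES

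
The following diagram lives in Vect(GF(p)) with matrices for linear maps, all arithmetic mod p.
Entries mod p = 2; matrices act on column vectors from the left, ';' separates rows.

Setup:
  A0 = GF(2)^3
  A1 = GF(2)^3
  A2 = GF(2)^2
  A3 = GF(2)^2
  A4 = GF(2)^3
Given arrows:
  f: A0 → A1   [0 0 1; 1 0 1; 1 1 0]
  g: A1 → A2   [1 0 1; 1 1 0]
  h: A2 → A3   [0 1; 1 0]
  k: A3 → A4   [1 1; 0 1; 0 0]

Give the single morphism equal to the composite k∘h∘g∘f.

  e0=(1,0,0) f→(0,1,1) g→(1,1) h→(1,1) k→(0,1,0)
  e1=(0,1,0) f→(0,0,1) g→(1,0) h→(0,1) k→(1,1,0)
  e2=(0,0,1) f→(1,1,0) g→(1,0) h→(0,1) k→(1,1,0)
result: [0 1 1; 1 1 1; 0 0 0]

Answer: [0 1 1; 1 1 1; 0 0 0]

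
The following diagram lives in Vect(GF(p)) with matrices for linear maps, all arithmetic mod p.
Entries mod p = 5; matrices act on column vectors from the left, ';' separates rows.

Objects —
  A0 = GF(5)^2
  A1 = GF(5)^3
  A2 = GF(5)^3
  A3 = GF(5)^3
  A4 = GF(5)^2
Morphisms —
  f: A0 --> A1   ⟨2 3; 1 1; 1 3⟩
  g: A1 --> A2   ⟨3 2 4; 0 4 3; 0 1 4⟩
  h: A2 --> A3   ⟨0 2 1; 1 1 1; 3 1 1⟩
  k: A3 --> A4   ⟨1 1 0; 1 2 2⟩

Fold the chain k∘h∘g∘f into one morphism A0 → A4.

Answer: ⟨3 3; 3 2⟩

Work:
  e0=⟨1,0⟩ f-->⟨2,1,1⟩ g-->⟨2,2,0⟩ h-->⟨4,4,3⟩ k-->⟨3,3⟩
  e1=⟨0,1⟩ f-->⟨3,1,3⟩ g-->⟨3,3,3⟩ h-->⟨4,4,0⟩ k-->⟨3,2⟩
⟦path⟧: ⟨3 3; 3 2⟩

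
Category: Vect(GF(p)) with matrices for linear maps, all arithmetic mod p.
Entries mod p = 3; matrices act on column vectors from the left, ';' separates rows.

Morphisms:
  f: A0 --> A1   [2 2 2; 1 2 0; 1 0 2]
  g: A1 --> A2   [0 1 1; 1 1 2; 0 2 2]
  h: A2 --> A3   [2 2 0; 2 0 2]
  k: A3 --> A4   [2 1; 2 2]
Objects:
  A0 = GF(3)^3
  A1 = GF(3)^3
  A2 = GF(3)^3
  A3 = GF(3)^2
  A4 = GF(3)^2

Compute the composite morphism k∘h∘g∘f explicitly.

  e0=⟨1,0,0⟩ f-->⟨2,1,1⟩ g-->⟨2,2,1⟩ h-->⟨2,0⟩ k-->⟨1,1⟩
  e1=⟨0,1,0⟩ f-->⟨2,2,0⟩ g-->⟨2,1,1⟩ h-->⟨0,0⟩ k-->⟨0,0⟩
  e2=⟨0,0,1⟩ f-->⟨2,0,2⟩ g-->⟨2,0,1⟩ h-->⟨1,0⟩ k-->⟨2,2⟩
⟦path⟧: [1 0 2; 1 0 2]

Answer: [1 0 2; 1 0 2]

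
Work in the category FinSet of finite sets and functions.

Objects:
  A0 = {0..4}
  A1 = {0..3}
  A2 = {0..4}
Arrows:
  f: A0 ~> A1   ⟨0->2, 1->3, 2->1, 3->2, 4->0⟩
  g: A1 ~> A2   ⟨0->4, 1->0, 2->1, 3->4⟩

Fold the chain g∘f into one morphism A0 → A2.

  0 f~>2 g~>1
  1 f~>3 g~>4
  2 f~>1 g~>0
  3 f~>2 g~>1
  4 f~>0 g~>4
composite: ⟨0->1, 1->4, 2->0, 3->1, 4->4⟩

Answer: ⟨0->1, 1->4, 2->0, 3->1, 4->4⟩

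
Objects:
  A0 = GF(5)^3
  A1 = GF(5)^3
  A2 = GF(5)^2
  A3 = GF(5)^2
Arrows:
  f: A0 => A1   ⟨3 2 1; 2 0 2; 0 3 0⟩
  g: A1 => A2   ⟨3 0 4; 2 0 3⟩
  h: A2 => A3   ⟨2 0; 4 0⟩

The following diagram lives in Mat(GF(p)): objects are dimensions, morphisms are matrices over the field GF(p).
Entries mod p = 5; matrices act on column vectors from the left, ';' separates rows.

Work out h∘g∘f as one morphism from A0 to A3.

Answer: ⟨3 1 1; 1 2 2⟩

Work:
  e0=(1,0,0) f=>(3,2,0) g=>(4,1) h=>(3,1)
  e1=(0,1,0) f=>(2,0,3) g=>(3,3) h=>(1,2)
  e2=(0,0,1) f=>(1,2,0) g=>(3,2) h=>(1,2)
result: ⟨3 1 1; 1 2 2⟩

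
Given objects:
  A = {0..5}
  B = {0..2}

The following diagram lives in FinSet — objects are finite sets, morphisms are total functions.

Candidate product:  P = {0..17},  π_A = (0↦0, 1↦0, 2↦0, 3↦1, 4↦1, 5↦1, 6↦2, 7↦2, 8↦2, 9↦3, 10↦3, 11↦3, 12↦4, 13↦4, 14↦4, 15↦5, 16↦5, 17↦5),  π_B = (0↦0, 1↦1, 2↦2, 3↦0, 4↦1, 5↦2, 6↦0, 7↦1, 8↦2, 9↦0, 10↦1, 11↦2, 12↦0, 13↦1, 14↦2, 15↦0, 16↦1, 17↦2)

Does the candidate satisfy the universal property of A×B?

|A|·|B| = 6·3 = 18;  |P| = 18
Check the pairing map k ↦ (π_A(k), π_B(k)):
  0 ↦ (0,0)
  1 ↦ (0,1)
  2 ↦ (0,2)
  3 ↦ (1,0)
  4 ↦ (1,1)
  5 ↦ (1,2)
  6 ↦ (2,0)
  7 ↦ (2,1)
  8 ↦ (2,2)
  9 ↦ (3,0)
  10 ↦ (3,1)
  11 ↦ (3,2)
  12 ↦ (4,0)
  13 ↦ (4,1)
  14 ↦ (4,2)
  15 ↦ (5,0)
  16 ↦ (5,1)
  17 ↦ (5,2)
distinct pairs in image: 18 / 18 needed
  → bijection onto A×B; projections well-typed.

Answer: VALID PRODUCT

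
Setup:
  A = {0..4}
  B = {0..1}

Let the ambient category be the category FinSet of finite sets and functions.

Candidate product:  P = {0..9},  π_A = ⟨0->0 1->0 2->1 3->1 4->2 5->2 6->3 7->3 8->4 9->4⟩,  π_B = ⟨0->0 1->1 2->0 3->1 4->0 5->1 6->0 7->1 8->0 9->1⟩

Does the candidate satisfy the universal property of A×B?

Answer: VALID PRODUCT

Work:
|A|·|B| = 5·2 = 10;  |P| = 10
Check the pairing map k ↦ (π_A(k), π_B(k)):
  0 -> (0,0)
  1 -> (0,1)
  2 -> (1,0)
  3 -> (1,1)
  4 -> (2,0)
  5 -> (2,1)
  6 -> (3,0)
  7 -> (3,1)
  8 -> (4,0)
  9 -> (4,1)
distinct pairs in image: 10 / 10 needed
  → bijection onto A×B; projections well-typed.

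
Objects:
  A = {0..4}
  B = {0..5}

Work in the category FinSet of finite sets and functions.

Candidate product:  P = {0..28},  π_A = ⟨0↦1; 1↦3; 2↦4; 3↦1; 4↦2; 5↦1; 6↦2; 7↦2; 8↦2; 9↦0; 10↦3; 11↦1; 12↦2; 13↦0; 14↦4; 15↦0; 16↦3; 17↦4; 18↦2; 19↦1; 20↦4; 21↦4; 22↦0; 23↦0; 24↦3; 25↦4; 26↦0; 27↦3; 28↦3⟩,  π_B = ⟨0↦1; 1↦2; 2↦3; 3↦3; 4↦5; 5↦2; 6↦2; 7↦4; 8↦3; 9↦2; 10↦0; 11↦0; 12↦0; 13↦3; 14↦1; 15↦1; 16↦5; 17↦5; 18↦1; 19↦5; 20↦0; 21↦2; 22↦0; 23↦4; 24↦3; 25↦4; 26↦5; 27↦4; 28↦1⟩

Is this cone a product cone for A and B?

|A|·|B| = 5·6 = 30;  |P| = 29
  → cardinalities differ; no bijection possible.

Answer: NOT A VALID PRODUCT — |P|=29 ≠ |A|·|B|=30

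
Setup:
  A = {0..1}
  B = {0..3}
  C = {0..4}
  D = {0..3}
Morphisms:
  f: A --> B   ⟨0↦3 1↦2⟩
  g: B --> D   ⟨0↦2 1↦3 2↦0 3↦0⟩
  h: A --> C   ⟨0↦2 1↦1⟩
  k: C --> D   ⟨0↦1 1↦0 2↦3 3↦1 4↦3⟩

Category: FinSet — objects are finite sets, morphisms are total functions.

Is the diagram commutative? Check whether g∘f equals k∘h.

Path 1 = f;g:
  0 f-->3 g-->0
  1 f-->2 g-->0
  result₁ = ⟨0↦0 1↦0⟩
Path 2 = h;k:
  0 h-->2 k-->3
  1 h-->1 k-->0
  result₂ = ⟨0↦3 1↦0⟩
Equal? distinct morphisms ✗

Answer: DOES NOT COMMUTE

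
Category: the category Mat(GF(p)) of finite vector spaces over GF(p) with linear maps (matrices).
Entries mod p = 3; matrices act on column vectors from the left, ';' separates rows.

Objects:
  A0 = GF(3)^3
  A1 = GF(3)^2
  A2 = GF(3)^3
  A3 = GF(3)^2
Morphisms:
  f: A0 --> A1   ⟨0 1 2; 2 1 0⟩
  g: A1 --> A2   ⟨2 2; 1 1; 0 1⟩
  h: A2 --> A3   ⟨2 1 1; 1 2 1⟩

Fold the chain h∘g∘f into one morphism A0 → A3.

  e0=(1,0,0) f-->(0,2) g-->(1,2,2) h-->(0,1)
  e1=(0,1,0) f-->(1,1) g-->(1,2,1) h-->(2,0)
  e2=(0,0,1) f-->(2,0) g-->(1,2,0) h-->(1,2)
result: ⟨0 2 1; 1 0 2⟩

Answer: ⟨0 2 1; 1 0 2⟩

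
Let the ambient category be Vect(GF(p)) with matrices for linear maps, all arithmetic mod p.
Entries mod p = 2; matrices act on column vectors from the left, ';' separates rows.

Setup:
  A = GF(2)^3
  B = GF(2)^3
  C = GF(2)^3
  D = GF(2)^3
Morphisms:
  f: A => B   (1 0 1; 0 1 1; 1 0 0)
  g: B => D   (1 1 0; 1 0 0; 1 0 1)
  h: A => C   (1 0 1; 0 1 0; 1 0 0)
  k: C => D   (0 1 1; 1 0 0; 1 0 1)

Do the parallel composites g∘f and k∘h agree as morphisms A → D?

Along f;g (path 1):
  e0=⟨1,0,0⟩ f=>⟨1,0,1⟩ g=>⟨1,1,0⟩
  e1=⟨0,1,0⟩ f=>⟨0,1,0⟩ g=>⟨1,0,0⟩
  e2=⟨0,0,1⟩ f=>⟨1,1,0⟩ g=>⟨0,1,1⟩
  composite₁ = (1 1 0; 1 0 1; 0 0 1)
Along h;k (path 2):
  e0=⟨1,0,0⟩ h=>⟨1,0,1⟩ k=>⟨1,1,0⟩
  e1=⟨0,1,0⟩ h=>⟨0,1,0⟩ k=>⟨1,0,0⟩
  e2=⟨0,0,1⟩ h=>⟨1,0,0⟩ k=>⟨0,1,1⟩
  composite₂ = (1 1 0; 1 0 1; 0 0 1)
Equal? same morphism ✓

Answer: COMMUTES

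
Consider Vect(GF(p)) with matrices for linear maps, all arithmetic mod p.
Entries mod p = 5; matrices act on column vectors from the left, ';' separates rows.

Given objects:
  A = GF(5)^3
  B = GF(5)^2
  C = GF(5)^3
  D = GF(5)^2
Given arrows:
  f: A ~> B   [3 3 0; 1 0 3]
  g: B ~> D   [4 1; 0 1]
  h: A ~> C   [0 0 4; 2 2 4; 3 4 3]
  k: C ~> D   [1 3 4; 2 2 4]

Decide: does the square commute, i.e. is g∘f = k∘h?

Path 1 = f;g:
  e0=[1,0,0] f~>[3,1] g~>[3,1]
  e1=[0,1,0] f~>[3,0] g~>[2,0]
  e2=[0,0,1] f~>[0,3] g~>[3,3]
  composite₁ = [3 2 3; 1 0 3]
Path 2 = h;k:
  e0=[1,0,0] h~>[0,2,3] k~>[3,1]
  e1=[0,1,0] h~>[0,2,4] k~>[2,0]
  e2=[0,0,1] h~>[4,4,3] k~>[3,3]
  composite₂ = [3 2 3; 1 0 3]
Equal? YES — commutes

Answer: COMMUTES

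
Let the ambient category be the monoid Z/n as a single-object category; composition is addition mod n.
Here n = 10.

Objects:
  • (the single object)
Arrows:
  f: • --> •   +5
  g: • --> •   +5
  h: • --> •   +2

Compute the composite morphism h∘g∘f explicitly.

Answer: +2

Trace:
  0 +5≡5 +5≡0 +2≡2  (mod 10)
⟦path⟧: +2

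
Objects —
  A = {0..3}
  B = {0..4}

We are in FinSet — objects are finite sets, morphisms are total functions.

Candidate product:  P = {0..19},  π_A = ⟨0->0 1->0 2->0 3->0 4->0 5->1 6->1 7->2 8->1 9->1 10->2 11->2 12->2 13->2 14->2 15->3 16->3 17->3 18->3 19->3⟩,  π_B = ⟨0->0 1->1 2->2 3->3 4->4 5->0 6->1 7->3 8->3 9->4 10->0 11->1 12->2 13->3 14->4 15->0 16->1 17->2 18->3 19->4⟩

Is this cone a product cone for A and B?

Answer: NOT A VALID PRODUCT — duplicate pair at indices 13,7

Trace:
|A|·|B| = 4·5 = 20;  |P| = 20
Check the pairing map k ↦ (π_A(k), π_B(k)):
  0 -> (0,0)
  1 -> (0,1)
  2 -> (0,2)
  3 -> (0,3)
  4 -> (0,4)
  5 -> (1,0)
  6 -> (1,1)
  7 -> (2,3)
  8 -> (1,3)
  9 -> (1,4)
  10 -> (2,0)
  11 -> (2,1)
  12 -> (2,2)
  13 -> (2,3)  ✗ repeats pair of k=7
  14 -> (2,4)
  15 -> (3,0)
  16 -> (3,1)
  17 -> (3,2)
  18 -> (3,3)
  19 -> (3,4)
distinct pairs in image: 19 / 20 needed
  → (2,3) hit at k=7 and k=13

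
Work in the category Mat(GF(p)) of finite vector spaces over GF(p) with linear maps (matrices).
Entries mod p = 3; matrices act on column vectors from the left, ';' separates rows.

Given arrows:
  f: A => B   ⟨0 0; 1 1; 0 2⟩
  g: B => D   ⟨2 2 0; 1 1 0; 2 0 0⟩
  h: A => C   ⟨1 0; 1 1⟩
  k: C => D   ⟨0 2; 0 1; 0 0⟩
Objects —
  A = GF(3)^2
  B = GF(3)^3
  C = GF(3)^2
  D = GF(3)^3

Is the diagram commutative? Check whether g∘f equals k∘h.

Answer: COMMUTES

Trace:
Path 1 = f;g:
  e0=(1,0) f=>(0,1,0) g=>(2,1,0)
  e1=(0,1) f=>(0,1,2) g=>(2,1,0)
  composite₁ = ⟨2 2; 1 1; 0 0⟩
Path 2 = h;k:
  e0=(1,0) h=>(1,1) k=>(2,1,0)
  e1=(0,1) h=>(0,1) k=>(2,1,0)
  composite₂ = ⟨2 2; 1 1; 0 0⟩
Equal? equal; square commutes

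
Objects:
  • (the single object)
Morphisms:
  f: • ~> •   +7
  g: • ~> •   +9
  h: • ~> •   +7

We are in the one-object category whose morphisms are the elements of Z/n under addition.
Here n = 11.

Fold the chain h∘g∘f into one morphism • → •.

Answer: +1

Trace:
  0 +7≡7 +9≡5 +7≡1  (mod 11)
composite: +1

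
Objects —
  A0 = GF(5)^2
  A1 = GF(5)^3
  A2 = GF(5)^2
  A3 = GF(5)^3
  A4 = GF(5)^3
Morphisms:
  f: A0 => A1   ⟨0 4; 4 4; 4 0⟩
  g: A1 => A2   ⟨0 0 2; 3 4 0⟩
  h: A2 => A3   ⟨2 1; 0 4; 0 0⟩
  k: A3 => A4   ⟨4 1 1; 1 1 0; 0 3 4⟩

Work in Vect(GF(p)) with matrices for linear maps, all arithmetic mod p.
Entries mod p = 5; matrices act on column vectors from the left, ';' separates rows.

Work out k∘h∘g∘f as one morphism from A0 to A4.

Answer: ⟨2 4; 1 0; 2 1⟩

Derivation:
  e0=(1,0) f=>(0,4,4) g=>(3,1) h=>(2,4,0) k=>(2,1,2)
  e1=(0,1) f=>(4,4,0) g=>(0,3) h=>(3,2,0) k=>(4,0,1)
⟦path⟧: ⟨2 4; 1 0; 2 1⟩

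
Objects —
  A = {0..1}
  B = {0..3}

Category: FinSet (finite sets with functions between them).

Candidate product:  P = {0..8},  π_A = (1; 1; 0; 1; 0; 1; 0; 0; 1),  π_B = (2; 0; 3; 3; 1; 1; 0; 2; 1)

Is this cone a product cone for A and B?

|A|·|B| = 2·4 = 8;  |P| = 9
  → cardinalities differ; no bijection possible.

Answer: NOT A VALID PRODUCT — |P|=9 ≠ |A|·|B|=8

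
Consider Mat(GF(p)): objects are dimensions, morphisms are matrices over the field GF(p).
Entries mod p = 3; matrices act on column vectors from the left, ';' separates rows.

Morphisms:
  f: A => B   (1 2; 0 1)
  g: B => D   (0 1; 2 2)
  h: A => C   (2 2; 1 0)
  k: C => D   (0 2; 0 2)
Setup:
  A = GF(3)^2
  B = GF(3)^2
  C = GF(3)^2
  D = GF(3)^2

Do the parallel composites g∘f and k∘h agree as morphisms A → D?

Along f;g (path 1):
  e0=[1,0] f=>[1,0] g=>[0,2]
  e1=[0,1] f=>[2,1] g=>[1,0]
  composite₁ = (0 1; 2 0)
Along h;k (path 2):
  e0=[1,0] h=>[2,1] k=>[2,2]
  e1=[0,1] h=>[2,0] k=>[0,0]
  composite₂ = (2 0; 2 0)
Equal? distinct morphisms ✗

Answer: DOES NOT COMMUTE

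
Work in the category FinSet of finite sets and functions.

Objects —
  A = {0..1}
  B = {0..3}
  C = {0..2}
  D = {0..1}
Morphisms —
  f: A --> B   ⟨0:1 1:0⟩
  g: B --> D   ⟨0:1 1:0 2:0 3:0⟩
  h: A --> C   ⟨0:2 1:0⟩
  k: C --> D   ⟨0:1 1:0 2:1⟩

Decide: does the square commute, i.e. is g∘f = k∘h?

Answer: DOES NOT COMMUTE

Work:
1) trace f;g:
  0 f-->1 g-->0
  1 f-->0 g-->1
  result₁ = ⟨0:0 1:1⟩
2) trace h;k:
  0 h-->2 k-->1
  1 h-->0 k-->1
  result₂ = ⟨0:1 1:1⟩
Equal? differ; not commutative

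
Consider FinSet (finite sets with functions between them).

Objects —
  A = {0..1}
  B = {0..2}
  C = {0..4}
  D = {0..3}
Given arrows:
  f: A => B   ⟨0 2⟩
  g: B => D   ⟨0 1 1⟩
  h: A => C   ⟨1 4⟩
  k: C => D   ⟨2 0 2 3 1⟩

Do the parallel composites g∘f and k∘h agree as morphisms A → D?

Answer: COMMUTES

Derivation:
1) trace f;g:
  0 f=>0 g=>0
  1 f=>2 g=>1
  ⟦path⟧₁ = ⟨0 1⟩
2) trace h;k:
  0 h=>1 k=>0
  1 h=>4 k=>1
  ⟦path⟧₂ = ⟨0 1⟩
Equal? same morphism ✓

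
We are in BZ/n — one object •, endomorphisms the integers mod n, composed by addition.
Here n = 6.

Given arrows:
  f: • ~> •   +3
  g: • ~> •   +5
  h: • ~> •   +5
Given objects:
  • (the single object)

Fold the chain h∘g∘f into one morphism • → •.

Answer: +1

Derivation:
  0 +3≡3 +5≡2 +5≡1  (mod 6)
result: +1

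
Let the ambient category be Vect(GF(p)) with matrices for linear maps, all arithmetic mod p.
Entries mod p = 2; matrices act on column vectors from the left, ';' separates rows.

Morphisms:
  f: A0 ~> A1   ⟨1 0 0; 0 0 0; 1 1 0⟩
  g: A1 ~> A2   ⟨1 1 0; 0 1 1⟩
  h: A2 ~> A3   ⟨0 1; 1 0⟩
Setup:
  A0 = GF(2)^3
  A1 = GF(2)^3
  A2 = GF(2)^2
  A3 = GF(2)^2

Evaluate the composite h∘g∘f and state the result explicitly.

Answer: ⟨1 1 0; 1 0 0⟩

Derivation:
  e0=⟨1,0,0⟩ f~>⟨1,0,1⟩ g~>⟨1,1⟩ h~>⟨1,1⟩
  e1=⟨0,1,0⟩ f~>⟨0,0,1⟩ g~>⟨0,1⟩ h~>⟨1,0⟩
  e2=⟨0,0,1⟩ f~>⟨0,0,0⟩ g~>⟨0,0⟩ h~>⟨0,0⟩
composite: ⟨1 1 0; 1 0 0⟩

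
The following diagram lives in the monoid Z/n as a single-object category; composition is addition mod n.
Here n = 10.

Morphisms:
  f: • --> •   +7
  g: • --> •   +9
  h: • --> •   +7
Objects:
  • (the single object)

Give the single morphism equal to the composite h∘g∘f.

Answer: +3

Trace:
  0 +7≡7 +9≡6 +7≡3  (mod 10)
⟦path⟧: +3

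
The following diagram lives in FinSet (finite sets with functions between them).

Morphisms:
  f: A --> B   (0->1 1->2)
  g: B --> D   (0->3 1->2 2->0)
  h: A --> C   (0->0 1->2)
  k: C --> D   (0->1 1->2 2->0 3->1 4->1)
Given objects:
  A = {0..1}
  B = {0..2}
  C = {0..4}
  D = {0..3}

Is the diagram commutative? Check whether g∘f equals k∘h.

Answer: DOES NOT COMMUTE

Trace:
Path 1 = f;g:
  0 f-->1 g-->2
  1 f-->2 g-->0
  ⟦path⟧₁ = (0->2 1->0)
Path 2 = h;k:
  0 h-->0 k-->1
  1 h-->2 k-->0
  ⟦path⟧₂ = (0->1 1->0)
Equal? NO — does not commute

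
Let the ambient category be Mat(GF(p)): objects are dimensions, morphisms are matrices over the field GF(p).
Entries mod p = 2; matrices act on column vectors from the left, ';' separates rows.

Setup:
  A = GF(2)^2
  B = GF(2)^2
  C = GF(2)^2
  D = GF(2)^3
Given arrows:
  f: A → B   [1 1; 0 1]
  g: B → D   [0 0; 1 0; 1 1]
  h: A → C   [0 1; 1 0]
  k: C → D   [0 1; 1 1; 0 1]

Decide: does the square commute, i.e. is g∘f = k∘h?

Path 1 = f;g:
  e0=⟨1,0⟩ f→⟨1,0⟩ g→⟨0,1,1⟩
  e1=⟨0,1⟩ f→⟨1,1⟩ g→⟨0,1,0⟩
  result₁ = [0 0; 1 1; 1 0]
Path 2 = h;k:
  e0=⟨1,0⟩ h→⟨0,1⟩ k→⟨1,1,1⟩
  e1=⟨0,1⟩ h→⟨1,0⟩ k→⟨0,1,0⟩
  result₂ = [1 0; 1 1; 1 0]
Equal? NO — does not commute

Answer: DOES NOT COMMUTE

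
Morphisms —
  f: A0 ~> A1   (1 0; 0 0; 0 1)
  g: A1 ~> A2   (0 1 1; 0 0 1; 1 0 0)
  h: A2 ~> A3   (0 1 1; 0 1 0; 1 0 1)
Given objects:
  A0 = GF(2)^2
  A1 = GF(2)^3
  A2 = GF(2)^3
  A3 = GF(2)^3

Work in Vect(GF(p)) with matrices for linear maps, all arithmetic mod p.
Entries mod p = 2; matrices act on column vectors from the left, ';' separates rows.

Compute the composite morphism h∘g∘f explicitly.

Answer: (1 1; 0 1; 1 1)

Trace:
  e0=[1,0] f~>[1,0,0] g~>[0,0,1] h~>[1,0,1]
  e1=[0,1] f~>[0,0,1] g~>[1,1,0] h~>[1,1,1]
composite: (1 1; 0 1; 1 1)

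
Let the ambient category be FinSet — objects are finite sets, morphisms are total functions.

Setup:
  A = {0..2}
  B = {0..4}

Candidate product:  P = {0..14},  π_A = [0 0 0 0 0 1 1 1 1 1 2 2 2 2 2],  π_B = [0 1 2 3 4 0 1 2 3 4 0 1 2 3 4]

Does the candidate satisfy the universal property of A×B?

|A|·|B| = 3·5 = 15;  |P| = 15
Check the pairing map k ↦ (π_A(k), π_B(k)):
  0 ↦ (0,0)
  1 ↦ (0,1)
  2 ↦ (0,2)
  3 ↦ (0,3)
  4 ↦ (0,4)
  5 ↦ (1,0)
  6 ↦ (1,1)
  7 ↦ (1,2)
  8 ↦ (1,3)
  9 ↦ (1,4)
  10 ↦ (2,0)
  11 ↦ (2,1)
  12 ↦ (2,2)
  13 ↦ (2,3)
  14 ↦ (2,4)
distinct pairs in image: 15 / 15 needed
  → bijection onto A×B; projections well-typed.

Answer: VALID PRODUCT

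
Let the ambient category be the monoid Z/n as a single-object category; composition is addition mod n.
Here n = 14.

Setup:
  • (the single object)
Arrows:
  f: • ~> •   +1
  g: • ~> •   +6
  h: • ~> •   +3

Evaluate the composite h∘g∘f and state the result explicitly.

  0 +1≡1 +6≡7 +3≡10  (mod 14)
⟦path⟧: +10

Answer: +10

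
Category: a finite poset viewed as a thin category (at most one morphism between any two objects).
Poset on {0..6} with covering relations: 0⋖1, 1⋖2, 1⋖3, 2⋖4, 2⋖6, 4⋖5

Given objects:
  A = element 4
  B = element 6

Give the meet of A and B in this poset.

Answer: A∧B = 2

Derivation:
Lower bounds of A=4 and B=6: {0,1,2}
  0 <= 2
  1 <= 2
  2 <= 2
glb = 2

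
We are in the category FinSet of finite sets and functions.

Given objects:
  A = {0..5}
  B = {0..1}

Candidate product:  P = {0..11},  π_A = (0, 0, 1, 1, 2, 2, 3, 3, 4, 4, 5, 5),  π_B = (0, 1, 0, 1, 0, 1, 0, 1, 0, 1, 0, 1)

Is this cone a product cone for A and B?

|A|·|B| = 6·2 = 12;  |P| = 12
Check the pairing map k ↦ (π_A(k), π_B(k)):
  0 -> (0,0)
  1 -> (0,1)
  2 -> (1,0)
  3 -> (1,1)
  4 -> (2,0)
  5 -> (2,1)
  6 -> (3,0)
  7 -> (3,1)
  8 -> (4,0)
  9 -> (4,1)
  10 -> (5,0)
  11 -> (5,1)
distinct pairs in image: 12 / 12 needed
  → bijection onto A×B; projections well-typed.

Answer: VALID PRODUCT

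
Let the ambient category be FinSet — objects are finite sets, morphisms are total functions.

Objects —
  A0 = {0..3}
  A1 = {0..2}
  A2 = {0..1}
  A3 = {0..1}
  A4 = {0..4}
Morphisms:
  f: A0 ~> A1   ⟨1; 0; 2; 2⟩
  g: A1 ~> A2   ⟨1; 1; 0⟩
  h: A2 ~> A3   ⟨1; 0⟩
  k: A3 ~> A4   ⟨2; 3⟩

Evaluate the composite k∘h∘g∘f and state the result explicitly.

  0 f~>1 g~>1 h~>0 k~>2
  1 f~>0 g~>1 h~>0 k~>2
  2 f~>2 g~>0 h~>1 k~>3
  3 f~>2 g~>0 h~>1 k~>3
⟦path⟧: ⟨2; 2; 3; 3⟩

Answer: ⟨2; 2; 3; 3⟩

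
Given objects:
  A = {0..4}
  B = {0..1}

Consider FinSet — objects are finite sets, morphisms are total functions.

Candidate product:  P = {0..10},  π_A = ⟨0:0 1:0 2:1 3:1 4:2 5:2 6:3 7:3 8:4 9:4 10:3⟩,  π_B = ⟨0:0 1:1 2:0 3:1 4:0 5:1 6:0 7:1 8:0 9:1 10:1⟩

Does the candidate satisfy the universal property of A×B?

|A|·|B| = 5·2 = 10;  |P| = 11
  → cardinalities differ; no bijection possible.

Answer: NOT A VALID PRODUCT — |P|=11 ≠ |A|·|B|=10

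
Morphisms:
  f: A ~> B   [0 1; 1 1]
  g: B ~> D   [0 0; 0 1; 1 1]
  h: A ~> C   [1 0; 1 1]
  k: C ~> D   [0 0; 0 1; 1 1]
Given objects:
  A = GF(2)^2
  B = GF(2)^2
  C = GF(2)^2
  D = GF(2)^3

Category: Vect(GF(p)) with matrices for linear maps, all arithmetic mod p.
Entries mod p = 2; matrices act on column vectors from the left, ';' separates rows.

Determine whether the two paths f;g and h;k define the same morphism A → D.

Along f;g (path 1):
  e0=⟨1,0⟩ f~>⟨0,1⟩ g~>⟨0,1,1⟩
  e1=⟨0,1⟩ f~>⟨1,1⟩ g~>⟨0,1,0⟩
  result₁ = [0 0; 1 1; 1 0]
Along h;k (path 2):
  e0=⟨1,0⟩ h~>⟨1,1⟩ k~>⟨0,1,0⟩
  e1=⟨0,1⟩ h~>⟨0,1⟩ k~>⟨0,1,1⟩
  result₂ = [0 0; 1 1; 0 1]
Equal? NO — does not commute

Answer: DOES NOT COMMUTE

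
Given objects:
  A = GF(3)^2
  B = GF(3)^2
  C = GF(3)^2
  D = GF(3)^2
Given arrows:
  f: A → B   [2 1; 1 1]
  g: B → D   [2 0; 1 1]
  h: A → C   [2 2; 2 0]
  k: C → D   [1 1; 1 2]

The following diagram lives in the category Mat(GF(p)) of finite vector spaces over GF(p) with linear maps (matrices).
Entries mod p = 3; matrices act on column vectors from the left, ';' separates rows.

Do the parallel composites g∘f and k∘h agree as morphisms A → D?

Along f;g (path 1):
  e0=[1,0] f→[2,1] g→[1,0]
  e1=[0,1] f→[1,1] g→[2,2]
  result₁ = [1 2; 0 2]
Along h;k (path 2):
  e0=[1,0] h→[2,2] k→[1,0]
  e1=[0,1] h→[2,0] k→[2,2]
  result₂ = [1 2; 0 2]
Equal? YES — commutes

Answer: COMMUTES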